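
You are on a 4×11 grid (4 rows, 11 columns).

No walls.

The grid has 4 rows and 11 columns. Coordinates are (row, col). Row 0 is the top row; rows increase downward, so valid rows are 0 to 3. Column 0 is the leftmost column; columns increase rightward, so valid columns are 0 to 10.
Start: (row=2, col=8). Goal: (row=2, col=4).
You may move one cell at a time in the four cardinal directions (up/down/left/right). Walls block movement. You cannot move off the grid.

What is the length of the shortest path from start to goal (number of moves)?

BFS from (row=2, col=8) until reaching (row=2, col=4):
  Distance 0: (row=2, col=8)
  Distance 1: (row=1, col=8), (row=2, col=7), (row=2, col=9), (row=3, col=8)
  Distance 2: (row=0, col=8), (row=1, col=7), (row=1, col=9), (row=2, col=6), (row=2, col=10), (row=3, col=7), (row=3, col=9)
  Distance 3: (row=0, col=7), (row=0, col=9), (row=1, col=6), (row=1, col=10), (row=2, col=5), (row=3, col=6), (row=3, col=10)
  Distance 4: (row=0, col=6), (row=0, col=10), (row=1, col=5), (row=2, col=4), (row=3, col=5)  <- goal reached here
One shortest path (4 moves): (row=2, col=8) -> (row=2, col=7) -> (row=2, col=6) -> (row=2, col=5) -> (row=2, col=4)

Answer: Shortest path length: 4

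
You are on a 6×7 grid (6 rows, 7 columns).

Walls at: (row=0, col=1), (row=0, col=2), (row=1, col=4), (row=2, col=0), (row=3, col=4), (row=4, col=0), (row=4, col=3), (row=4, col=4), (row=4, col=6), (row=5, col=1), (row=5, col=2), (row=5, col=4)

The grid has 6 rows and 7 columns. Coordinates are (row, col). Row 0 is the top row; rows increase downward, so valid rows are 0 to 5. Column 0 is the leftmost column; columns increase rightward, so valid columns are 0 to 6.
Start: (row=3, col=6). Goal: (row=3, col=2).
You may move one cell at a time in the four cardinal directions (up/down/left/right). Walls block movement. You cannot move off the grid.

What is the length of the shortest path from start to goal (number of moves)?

Answer: Shortest path length: 6

Derivation:
BFS from (row=3, col=6) until reaching (row=3, col=2):
  Distance 0: (row=3, col=6)
  Distance 1: (row=2, col=6), (row=3, col=5)
  Distance 2: (row=1, col=6), (row=2, col=5), (row=4, col=5)
  Distance 3: (row=0, col=6), (row=1, col=5), (row=2, col=4), (row=5, col=5)
  Distance 4: (row=0, col=5), (row=2, col=3), (row=5, col=6)
  Distance 5: (row=0, col=4), (row=1, col=3), (row=2, col=2), (row=3, col=3)
  Distance 6: (row=0, col=3), (row=1, col=2), (row=2, col=1), (row=3, col=2)  <- goal reached here
One shortest path (6 moves): (row=3, col=6) -> (row=3, col=5) -> (row=2, col=5) -> (row=2, col=4) -> (row=2, col=3) -> (row=2, col=2) -> (row=3, col=2)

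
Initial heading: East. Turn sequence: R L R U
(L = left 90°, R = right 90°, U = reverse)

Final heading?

Answer: Final heading: North

Derivation:
Start: East
  R (right (90° clockwise)) -> South
  L (left (90° counter-clockwise)) -> East
  R (right (90° clockwise)) -> South
  U (U-turn (180°)) -> North
Final: North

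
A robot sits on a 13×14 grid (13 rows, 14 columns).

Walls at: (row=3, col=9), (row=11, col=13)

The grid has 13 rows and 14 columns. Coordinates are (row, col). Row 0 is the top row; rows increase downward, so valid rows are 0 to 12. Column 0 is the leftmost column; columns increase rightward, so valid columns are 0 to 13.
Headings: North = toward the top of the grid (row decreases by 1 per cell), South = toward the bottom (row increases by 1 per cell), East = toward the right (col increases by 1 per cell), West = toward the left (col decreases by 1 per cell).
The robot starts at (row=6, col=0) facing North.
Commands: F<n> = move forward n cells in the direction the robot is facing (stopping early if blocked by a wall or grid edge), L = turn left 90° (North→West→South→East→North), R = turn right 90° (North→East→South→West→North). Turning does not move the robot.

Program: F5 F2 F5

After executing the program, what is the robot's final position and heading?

Answer: Final position: (row=0, col=0), facing North

Derivation:
Start: (row=6, col=0), facing North
  F5: move forward 5, now at (row=1, col=0)
  F2: move forward 1/2 (blocked), now at (row=0, col=0)
  F5: move forward 0/5 (blocked), now at (row=0, col=0)
Final: (row=0, col=0), facing North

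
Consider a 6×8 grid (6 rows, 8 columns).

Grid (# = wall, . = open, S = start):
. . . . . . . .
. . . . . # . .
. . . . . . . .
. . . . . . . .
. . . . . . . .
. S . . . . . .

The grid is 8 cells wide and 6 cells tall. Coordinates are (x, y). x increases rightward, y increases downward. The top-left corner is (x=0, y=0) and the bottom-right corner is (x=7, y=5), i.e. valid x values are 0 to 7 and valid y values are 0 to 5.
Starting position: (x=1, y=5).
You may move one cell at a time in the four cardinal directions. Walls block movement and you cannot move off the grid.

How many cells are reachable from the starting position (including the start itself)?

BFS flood-fill from (x=1, y=5):
  Distance 0: (x=1, y=5)
  Distance 1: (x=1, y=4), (x=0, y=5), (x=2, y=5)
  Distance 2: (x=1, y=3), (x=0, y=4), (x=2, y=4), (x=3, y=5)
  Distance 3: (x=1, y=2), (x=0, y=3), (x=2, y=3), (x=3, y=4), (x=4, y=5)
  Distance 4: (x=1, y=1), (x=0, y=2), (x=2, y=2), (x=3, y=3), (x=4, y=4), (x=5, y=5)
  Distance 5: (x=1, y=0), (x=0, y=1), (x=2, y=1), (x=3, y=2), (x=4, y=3), (x=5, y=4), (x=6, y=5)
  Distance 6: (x=0, y=0), (x=2, y=0), (x=3, y=1), (x=4, y=2), (x=5, y=3), (x=6, y=4), (x=7, y=5)
  Distance 7: (x=3, y=0), (x=4, y=1), (x=5, y=2), (x=6, y=3), (x=7, y=4)
  Distance 8: (x=4, y=0), (x=6, y=2), (x=7, y=3)
  Distance 9: (x=5, y=0), (x=6, y=1), (x=7, y=2)
  Distance 10: (x=6, y=0), (x=7, y=1)
  Distance 11: (x=7, y=0)
Total reachable: 47 (grid has 47 open cells total)

Answer: Reachable cells: 47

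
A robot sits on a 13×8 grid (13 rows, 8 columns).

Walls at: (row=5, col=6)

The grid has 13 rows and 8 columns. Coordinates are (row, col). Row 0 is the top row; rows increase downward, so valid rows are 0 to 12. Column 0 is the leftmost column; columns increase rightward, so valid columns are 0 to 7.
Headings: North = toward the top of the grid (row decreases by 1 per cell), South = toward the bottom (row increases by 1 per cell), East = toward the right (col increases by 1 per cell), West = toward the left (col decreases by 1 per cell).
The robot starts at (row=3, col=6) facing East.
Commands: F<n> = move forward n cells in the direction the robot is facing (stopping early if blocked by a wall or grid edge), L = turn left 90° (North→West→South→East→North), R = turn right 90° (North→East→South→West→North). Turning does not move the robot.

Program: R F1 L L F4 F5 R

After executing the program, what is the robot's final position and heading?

Answer: Final position: (row=0, col=6), facing East

Derivation:
Start: (row=3, col=6), facing East
  R: turn right, now facing South
  F1: move forward 1, now at (row=4, col=6)
  L: turn left, now facing East
  L: turn left, now facing North
  F4: move forward 4, now at (row=0, col=6)
  F5: move forward 0/5 (blocked), now at (row=0, col=6)
  R: turn right, now facing East
Final: (row=0, col=6), facing East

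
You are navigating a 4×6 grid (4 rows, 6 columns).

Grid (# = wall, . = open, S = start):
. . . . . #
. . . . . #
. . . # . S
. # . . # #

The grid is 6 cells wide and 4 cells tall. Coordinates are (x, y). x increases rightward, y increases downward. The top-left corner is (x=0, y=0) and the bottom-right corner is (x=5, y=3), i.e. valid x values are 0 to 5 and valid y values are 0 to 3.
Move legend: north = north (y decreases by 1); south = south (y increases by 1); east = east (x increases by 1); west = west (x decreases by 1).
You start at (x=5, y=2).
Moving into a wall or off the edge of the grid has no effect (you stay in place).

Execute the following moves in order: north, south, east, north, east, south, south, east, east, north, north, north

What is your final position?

Answer: Final position: (x=5, y=2)

Derivation:
Start: (x=5, y=2)
  north (north): blocked, stay at (x=5, y=2)
  south (south): blocked, stay at (x=5, y=2)
  east (east): blocked, stay at (x=5, y=2)
  north (north): blocked, stay at (x=5, y=2)
  east (east): blocked, stay at (x=5, y=2)
  south (south): blocked, stay at (x=5, y=2)
  south (south): blocked, stay at (x=5, y=2)
  east (east): blocked, stay at (x=5, y=2)
  east (east): blocked, stay at (x=5, y=2)
  [×3]north (north): blocked, stay at (x=5, y=2)
Final: (x=5, y=2)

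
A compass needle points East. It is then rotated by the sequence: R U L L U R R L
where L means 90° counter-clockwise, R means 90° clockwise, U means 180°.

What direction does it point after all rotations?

Start: East
  R (right (90° clockwise)) -> South
  U (U-turn (180°)) -> North
  L (left (90° counter-clockwise)) -> West
  L (left (90° counter-clockwise)) -> South
  U (U-turn (180°)) -> North
  R (right (90° clockwise)) -> East
  R (right (90° clockwise)) -> South
  L (left (90° counter-clockwise)) -> East
Final: East

Answer: Final heading: East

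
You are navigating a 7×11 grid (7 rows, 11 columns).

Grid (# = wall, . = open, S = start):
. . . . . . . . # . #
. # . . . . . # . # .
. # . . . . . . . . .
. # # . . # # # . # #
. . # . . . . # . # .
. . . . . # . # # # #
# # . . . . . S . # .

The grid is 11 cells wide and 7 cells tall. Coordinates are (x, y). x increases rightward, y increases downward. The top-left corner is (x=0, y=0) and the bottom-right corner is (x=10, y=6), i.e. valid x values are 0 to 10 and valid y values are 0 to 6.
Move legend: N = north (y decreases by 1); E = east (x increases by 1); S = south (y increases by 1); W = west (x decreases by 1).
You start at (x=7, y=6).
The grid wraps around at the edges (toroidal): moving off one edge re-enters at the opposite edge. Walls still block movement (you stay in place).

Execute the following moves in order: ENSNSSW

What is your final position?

Answer: Final position: (x=7, y=6)

Derivation:
Start: (x=7, y=6)
  E (east): (x=7, y=6) -> (x=8, y=6)
  N (north): blocked, stay at (x=8, y=6)
  S (south): blocked, stay at (x=8, y=6)
  N (north): blocked, stay at (x=8, y=6)
  S (south): blocked, stay at (x=8, y=6)
  S (south): blocked, stay at (x=8, y=6)
  W (west): (x=8, y=6) -> (x=7, y=6)
Final: (x=7, y=6)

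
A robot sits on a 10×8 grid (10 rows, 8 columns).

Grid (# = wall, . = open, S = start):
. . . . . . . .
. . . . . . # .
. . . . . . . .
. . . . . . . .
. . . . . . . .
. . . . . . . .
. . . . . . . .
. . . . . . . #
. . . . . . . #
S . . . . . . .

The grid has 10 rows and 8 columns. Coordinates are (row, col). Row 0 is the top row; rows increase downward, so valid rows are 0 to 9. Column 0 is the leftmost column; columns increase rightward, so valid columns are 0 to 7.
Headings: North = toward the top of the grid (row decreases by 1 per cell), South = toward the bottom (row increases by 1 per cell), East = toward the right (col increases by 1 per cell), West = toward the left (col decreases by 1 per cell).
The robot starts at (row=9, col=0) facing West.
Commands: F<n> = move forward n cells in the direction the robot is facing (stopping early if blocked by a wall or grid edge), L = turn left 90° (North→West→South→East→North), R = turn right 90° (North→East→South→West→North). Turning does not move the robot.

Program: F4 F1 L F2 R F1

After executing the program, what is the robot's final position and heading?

Answer: Final position: (row=9, col=0), facing West

Derivation:
Start: (row=9, col=0), facing West
  F4: move forward 0/4 (blocked), now at (row=9, col=0)
  F1: move forward 0/1 (blocked), now at (row=9, col=0)
  L: turn left, now facing South
  F2: move forward 0/2 (blocked), now at (row=9, col=0)
  R: turn right, now facing West
  F1: move forward 0/1 (blocked), now at (row=9, col=0)
Final: (row=9, col=0), facing West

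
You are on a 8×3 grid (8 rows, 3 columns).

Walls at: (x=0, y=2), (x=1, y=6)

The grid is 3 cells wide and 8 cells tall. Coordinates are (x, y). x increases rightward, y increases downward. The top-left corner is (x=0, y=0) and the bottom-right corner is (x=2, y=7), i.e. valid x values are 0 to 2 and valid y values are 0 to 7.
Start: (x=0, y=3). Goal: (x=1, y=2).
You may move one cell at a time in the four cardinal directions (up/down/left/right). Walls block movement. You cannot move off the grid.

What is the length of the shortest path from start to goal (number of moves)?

Answer: Shortest path length: 2

Derivation:
BFS from (x=0, y=3) until reaching (x=1, y=2):
  Distance 0: (x=0, y=3)
  Distance 1: (x=1, y=3), (x=0, y=4)
  Distance 2: (x=1, y=2), (x=2, y=3), (x=1, y=4), (x=0, y=5)  <- goal reached here
One shortest path (2 moves): (x=0, y=3) -> (x=1, y=3) -> (x=1, y=2)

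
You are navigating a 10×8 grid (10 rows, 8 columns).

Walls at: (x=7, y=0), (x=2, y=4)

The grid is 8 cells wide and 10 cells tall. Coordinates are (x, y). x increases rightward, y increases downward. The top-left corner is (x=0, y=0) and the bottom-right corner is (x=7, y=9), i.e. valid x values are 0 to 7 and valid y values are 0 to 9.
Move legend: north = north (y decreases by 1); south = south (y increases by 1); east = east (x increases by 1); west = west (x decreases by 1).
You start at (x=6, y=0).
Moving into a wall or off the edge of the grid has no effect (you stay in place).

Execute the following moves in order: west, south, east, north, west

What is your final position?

Start: (x=6, y=0)
  west (west): (x=6, y=0) -> (x=5, y=0)
  south (south): (x=5, y=0) -> (x=5, y=1)
  east (east): (x=5, y=1) -> (x=6, y=1)
  north (north): (x=6, y=1) -> (x=6, y=0)
  west (west): (x=6, y=0) -> (x=5, y=0)
Final: (x=5, y=0)

Answer: Final position: (x=5, y=0)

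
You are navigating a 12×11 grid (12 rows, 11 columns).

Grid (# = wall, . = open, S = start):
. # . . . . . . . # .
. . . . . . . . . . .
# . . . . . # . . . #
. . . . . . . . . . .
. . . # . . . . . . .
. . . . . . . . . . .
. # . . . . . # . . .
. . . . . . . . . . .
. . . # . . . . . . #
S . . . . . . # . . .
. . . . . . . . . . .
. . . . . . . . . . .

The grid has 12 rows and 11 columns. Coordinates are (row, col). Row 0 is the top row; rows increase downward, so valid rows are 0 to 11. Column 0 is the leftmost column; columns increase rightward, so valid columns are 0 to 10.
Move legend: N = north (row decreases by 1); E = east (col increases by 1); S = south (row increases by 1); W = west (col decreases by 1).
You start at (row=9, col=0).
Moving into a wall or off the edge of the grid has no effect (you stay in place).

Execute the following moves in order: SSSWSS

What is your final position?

Start: (row=9, col=0)
  S (south): (row=9, col=0) -> (row=10, col=0)
  S (south): (row=10, col=0) -> (row=11, col=0)
  S (south): blocked, stay at (row=11, col=0)
  W (west): blocked, stay at (row=11, col=0)
  S (south): blocked, stay at (row=11, col=0)
  S (south): blocked, stay at (row=11, col=0)
Final: (row=11, col=0)

Answer: Final position: (row=11, col=0)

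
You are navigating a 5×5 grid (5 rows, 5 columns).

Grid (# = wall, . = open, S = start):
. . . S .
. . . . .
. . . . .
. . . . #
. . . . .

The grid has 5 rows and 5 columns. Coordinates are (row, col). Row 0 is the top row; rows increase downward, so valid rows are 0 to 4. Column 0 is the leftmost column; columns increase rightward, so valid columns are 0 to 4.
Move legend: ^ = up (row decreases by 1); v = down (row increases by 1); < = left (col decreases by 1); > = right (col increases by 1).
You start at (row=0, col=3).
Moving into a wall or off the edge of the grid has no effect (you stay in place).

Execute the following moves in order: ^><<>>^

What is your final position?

Answer: Final position: (row=0, col=4)

Derivation:
Start: (row=0, col=3)
  ^ (up): blocked, stay at (row=0, col=3)
  > (right): (row=0, col=3) -> (row=0, col=4)
  < (left): (row=0, col=4) -> (row=0, col=3)
  < (left): (row=0, col=3) -> (row=0, col=2)
  > (right): (row=0, col=2) -> (row=0, col=3)
  > (right): (row=0, col=3) -> (row=0, col=4)
  ^ (up): blocked, stay at (row=0, col=4)
Final: (row=0, col=4)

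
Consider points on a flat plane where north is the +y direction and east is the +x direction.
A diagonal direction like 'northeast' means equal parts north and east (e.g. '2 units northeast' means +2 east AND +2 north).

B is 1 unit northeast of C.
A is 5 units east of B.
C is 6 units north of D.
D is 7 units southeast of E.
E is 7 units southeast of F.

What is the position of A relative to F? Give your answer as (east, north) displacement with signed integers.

Place F at the origin (east=0, north=0).
  E is 7 units southeast of F: delta (east=+7, north=-7); E at (east=7, north=-7).
  D is 7 units southeast of E: delta (east=+7, north=-7); D at (east=14, north=-14).
  C is 6 units north of D: delta (east=+0, north=+6); C at (east=14, north=-8).
  B is 1 unit northeast of C: delta (east=+1, north=+1); B at (east=15, north=-7).
  A is 5 units east of B: delta (east=+5, north=+0); A at (east=20, north=-7).
Therefore A relative to F: (east=20, north=-7).

Answer: A is at (east=20, north=-7) relative to F.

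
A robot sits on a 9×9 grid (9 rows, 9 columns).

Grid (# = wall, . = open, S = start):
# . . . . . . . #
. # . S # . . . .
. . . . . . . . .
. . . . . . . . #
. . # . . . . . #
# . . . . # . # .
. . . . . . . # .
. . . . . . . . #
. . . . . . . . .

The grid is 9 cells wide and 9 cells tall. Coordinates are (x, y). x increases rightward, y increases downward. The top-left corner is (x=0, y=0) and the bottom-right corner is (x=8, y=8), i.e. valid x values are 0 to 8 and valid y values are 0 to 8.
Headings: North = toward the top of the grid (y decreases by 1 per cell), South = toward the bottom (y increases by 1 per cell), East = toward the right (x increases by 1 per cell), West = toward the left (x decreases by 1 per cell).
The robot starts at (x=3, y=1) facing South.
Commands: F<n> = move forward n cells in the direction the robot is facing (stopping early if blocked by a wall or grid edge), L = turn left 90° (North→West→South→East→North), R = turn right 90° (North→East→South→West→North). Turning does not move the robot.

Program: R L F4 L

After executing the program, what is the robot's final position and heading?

Answer: Final position: (x=3, y=5), facing East

Derivation:
Start: (x=3, y=1), facing South
  R: turn right, now facing West
  L: turn left, now facing South
  F4: move forward 4, now at (x=3, y=5)
  L: turn left, now facing East
Final: (x=3, y=5), facing East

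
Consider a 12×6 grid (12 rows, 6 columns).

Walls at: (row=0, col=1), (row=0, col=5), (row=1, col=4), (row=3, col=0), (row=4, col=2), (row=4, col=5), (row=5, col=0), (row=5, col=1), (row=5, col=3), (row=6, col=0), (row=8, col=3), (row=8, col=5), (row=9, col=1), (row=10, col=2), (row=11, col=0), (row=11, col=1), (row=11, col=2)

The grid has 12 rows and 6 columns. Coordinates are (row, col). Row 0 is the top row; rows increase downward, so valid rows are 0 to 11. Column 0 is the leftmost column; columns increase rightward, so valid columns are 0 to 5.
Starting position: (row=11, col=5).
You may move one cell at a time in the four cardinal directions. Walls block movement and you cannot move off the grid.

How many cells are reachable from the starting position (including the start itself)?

Answer: Reachable cells: 55

Derivation:
BFS flood-fill from (row=11, col=5):
  Distance 0: (row=11, col=5)
  Distance 1: (row=10, col=5), (row=11, col=4)
  Distance 2: (row=9, col=5), (row=10, col=4), (row=11, col=3)
  Distance 3: (row=9, col=4), (row=10, col=3)
  Distance 4: (row=8, col=4), (row=9, col=3)
  Distance 5: (row=7, col=4), (row=9, col=2)
  Distance 6: (row=6, col=4), (row=7, col=3), (row=7, col=5), (row=8, col=2)
  Distance 7: (row=5, col=4), (row=6, col=3), (row=6, col=5), (row=7, col=2), (row=8, col=1)
  Distance 8: (row=4, col=4), (row=5, col=5), (row=6, col=2), (row=7, col=1), (row=8, col=0)
  Distance 9: (row=3, col=4), (row=4, col=3), (row=5, col=2), (row=6, col=1), (row=7, col=0), (row=9, col=0)
  Distance 10: (row=2, col=4), (row=3, col=3), (row=3, col=5), (row=10, col=0)
  Distance 11: (row=2, col=3), (row=2, col=5), (row=3, col=2), (row=10, col=1)
  Distance 12: (row=1, col=3), (row=1, col=5), (row=2, col=2), (row=3, col=1)
  Distance 13: (row=0, col=3), (row=1, col=2), (row=2, col=1), (row=4, col=1)
  Distance 14: (row=0, col=2), (row=0, col=4), (row=1, col=1), (row=2, col=0), (row=4, col=0)
  Distance 15: (row=1, col=0)
  Distance 16: (row=0, col=0)
Total reachable: 55 (grid has 55 open cells total)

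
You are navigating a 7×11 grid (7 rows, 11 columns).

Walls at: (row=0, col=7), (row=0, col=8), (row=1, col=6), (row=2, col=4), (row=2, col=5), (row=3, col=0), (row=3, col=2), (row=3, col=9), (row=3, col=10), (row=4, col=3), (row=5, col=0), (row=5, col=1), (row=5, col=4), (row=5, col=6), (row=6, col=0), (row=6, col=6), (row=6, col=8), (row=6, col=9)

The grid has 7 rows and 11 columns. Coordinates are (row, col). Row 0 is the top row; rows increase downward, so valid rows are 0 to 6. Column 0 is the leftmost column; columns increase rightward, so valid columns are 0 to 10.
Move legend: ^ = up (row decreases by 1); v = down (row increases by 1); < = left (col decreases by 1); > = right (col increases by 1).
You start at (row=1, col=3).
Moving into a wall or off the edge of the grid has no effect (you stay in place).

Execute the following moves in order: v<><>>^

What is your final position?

Answer: Final position: (row=1, col=3)

Derivation:
Start: (row=1, col=3)
  v (down): (row=1, col=3) -> (row=2, col=3)
  < (left): (row=2, col=3) -> (row=2, col=2)
  > (right): (row=2, col=2) -> (row=2, col=3)
  < (left): (row=2, col=3) -> (row=2, col=2)
  > (right): (row=2, col=2) -> (row=2, col=3)
  > (right): blocked, stay at (row=2, col=3)
  ^ (up): (row=2, col=3) -> (row=1, col=3)
Final: (row=1, col=3)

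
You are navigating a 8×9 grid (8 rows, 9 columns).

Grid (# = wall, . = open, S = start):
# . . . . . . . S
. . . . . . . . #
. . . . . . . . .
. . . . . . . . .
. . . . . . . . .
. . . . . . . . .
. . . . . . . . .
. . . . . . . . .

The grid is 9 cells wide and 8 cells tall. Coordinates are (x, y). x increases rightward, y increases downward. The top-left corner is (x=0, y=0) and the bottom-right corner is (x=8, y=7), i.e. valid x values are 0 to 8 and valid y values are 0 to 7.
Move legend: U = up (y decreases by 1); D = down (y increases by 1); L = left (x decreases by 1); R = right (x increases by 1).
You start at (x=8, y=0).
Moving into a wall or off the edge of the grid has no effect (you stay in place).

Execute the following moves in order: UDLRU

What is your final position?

Answer: Final position: (x=8, y=0)

Derivation:
Start: (x=8, y=0)
  U (up): blocked, stay at (x=8, y=0)
  D (down): blocked, stay at (x=8, y=0)
  L (left): (x=8, y=0) -> (x=7, y=0)
  R (right): (x=7, y=0) -> (x=8, y=0)
  U (up): blocked, stay at (x=8, y=0)
Final: (x=8, y=0)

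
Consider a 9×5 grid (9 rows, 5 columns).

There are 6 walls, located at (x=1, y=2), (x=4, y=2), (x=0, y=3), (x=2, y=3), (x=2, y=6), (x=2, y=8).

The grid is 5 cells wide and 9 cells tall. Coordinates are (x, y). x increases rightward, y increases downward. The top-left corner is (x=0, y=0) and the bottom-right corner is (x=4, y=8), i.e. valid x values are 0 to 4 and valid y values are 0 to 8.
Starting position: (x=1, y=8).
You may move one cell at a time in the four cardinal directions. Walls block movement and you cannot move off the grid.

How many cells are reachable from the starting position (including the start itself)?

Answer: Reachable cells: 39

Derivation:
BFS flood-fill from (x=1, y=8):
  Distance 0: (x=1, y=8)
  Distance 1: (x=1, y=7), (x=0, y=8)
  Distance 2: (x=1, y=6), (x=0, y=7), (x=2, y=7)
  Distance 3: (x=1, y=5), (x=0, y=6), (x=3, y=7)
  Distance 4: (x=1, y=4), (x=0, y=5), (x=2, y=5), (x=3, y=6), (x=4, y=7), (x=3, y=8)
  Distance 5: (x=1, y=3), (x=0, y=4), (x=2, y=4), (x=3, y=5), (x=4, y=6), (x=4, y=8)
  Distance 6: (x=3, y=4), (x=4, y=5)
  Distance 7: (x=3, y=3), (x=4, y=4)
  Distance 8: (x=3, y=2), (x=4, y=3)
  Distance 9: (x=3, y=1), (x=2, y=2)
  Distance 10: (x=3, y=0), (x=2, y=1), (x=4, y=1)
  Distance 11: (x=2, y=0), (x=4, y=0), (x=1, y=1)
  Distance 12: (x=1, y=0), (x=0, y=1)
  Distance 13: (x=0, y=0), (x=0, y=2)
Total reachable: 39 (grid has 39 open cells total)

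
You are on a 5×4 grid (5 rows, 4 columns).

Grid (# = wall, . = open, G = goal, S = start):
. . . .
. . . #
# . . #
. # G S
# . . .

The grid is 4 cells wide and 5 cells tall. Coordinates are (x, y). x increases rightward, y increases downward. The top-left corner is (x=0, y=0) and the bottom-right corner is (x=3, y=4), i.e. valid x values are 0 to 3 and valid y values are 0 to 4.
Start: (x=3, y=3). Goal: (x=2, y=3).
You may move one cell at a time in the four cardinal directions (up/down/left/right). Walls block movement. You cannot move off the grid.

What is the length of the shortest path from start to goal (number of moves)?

BFS from (x=3, y=3) until reaching (x=2, y=3):
  Distance 0: (x=3, y=3)
  Distance 1: (x=2, y=3), (x=3, y=4)  <- goal reached here
One shortest path (1 moves): (x=3, y=3) -> (x=2, y=3)

Answer: Shortest path length: 1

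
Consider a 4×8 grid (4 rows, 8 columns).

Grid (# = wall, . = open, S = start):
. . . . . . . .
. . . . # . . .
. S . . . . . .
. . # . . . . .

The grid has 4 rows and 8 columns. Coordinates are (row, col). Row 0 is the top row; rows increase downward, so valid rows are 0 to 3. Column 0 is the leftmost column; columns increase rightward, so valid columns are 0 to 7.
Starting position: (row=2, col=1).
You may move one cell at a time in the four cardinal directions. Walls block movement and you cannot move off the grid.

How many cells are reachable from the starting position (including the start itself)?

Answer: Reachable cells: 30

Derivation:
BFS flood-fill from (row=2, col=1):
  Distance 0: (row=2, col=1)
  Distance 1: (row=1, col=1), (row=2, col=0), (row=2, col=2), (row=3, col=1)
  Distance 2: (row=0, col=1), (row=1, col=0), (row=1, col=2), (row=2, col=3), (row=3, col=0)
  Distance 3: (row=0, col=0), (row=0, col=2), (row=1, col=3), (row=2, col=4), (row=3, col=3)
  Distance 4: (row=0, col=3), (row=2, col=5), (row=3, col=4)
  Distance 5: (row=0, col=4), (row=1, col=5), (row=2, col=6), (row=3, col=5)
  Distance 6: (row=0, col=5), (row=1, col=6), (row=2, col=7), (row=3, col=6)
  Distance 7: (row=0, col=6), (row=1, col=7), (row=3, col=7)
  Distance 8: (row=0, col=7)
Total reachable: 30 (grid has 30 open cells total)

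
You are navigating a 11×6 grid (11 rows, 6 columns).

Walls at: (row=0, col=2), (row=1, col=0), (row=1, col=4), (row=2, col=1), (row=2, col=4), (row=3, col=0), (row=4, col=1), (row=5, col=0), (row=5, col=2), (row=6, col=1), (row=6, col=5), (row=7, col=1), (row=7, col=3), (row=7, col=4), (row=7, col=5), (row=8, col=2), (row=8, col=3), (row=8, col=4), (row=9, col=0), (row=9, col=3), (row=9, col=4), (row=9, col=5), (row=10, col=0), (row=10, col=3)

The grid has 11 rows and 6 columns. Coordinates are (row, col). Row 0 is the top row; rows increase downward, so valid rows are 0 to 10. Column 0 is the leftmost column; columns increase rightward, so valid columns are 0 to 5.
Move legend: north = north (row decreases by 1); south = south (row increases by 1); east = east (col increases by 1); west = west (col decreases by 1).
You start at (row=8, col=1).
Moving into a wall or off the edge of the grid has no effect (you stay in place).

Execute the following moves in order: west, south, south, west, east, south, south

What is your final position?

Start: (row=8, col=1)
  west (west): (row=8, col=1) -> (row=8, col=0)
  south (south): blocked, stay at (row=8, col=0)
  south (south): blocked, stay at (row=8, col=0)
  west (west): blocked, stay at (row=8, col=0)
  east (east): (row=8, col=0) -> (row=8, col=1)
  south (south): (row=8, col=1) -> (row=9, col=1)
  south (south): (row=9, col=1) -> (row=10, col=1)
Final: (row=10, col=1)

Answer: Final position: (row=10, col=1)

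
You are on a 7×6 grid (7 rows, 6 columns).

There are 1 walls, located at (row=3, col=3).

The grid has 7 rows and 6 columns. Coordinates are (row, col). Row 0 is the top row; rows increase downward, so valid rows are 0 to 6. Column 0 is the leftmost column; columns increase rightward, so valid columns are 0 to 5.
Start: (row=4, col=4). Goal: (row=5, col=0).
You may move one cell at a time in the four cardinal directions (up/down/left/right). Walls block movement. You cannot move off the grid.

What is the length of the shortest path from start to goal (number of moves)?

BFS from (row=4, col=4) until reaching (row=5, col=0):
  Distance 0: (row=4, col=4)
  Distance 1: (row=3, col=4), (row=4, col=3), (row=4, col=5), (row=5, col=4)
  Distance 2: (row=2, col=4), (row=3, col=5), (row=4, col=2), (row=5, col=3), (row=5, col=5), (row=6, col=4)
  Distance 3: (row=1, col=4), (row=2, col=3), (row=2, col=5), (row=3, col=2), (row=4, col=1), (row=5, col=2), (row=6, col=3), (row=6, col=5)
  Distance 4: (row=0, col=4), (row=1, col=3), (row=1, col=5), (row=2, col=2), (row=3, col=1), (row=4, col=0), (row=5, col=1), (row=6, col=2)
  Distance 5: (row=0, col=3), (row=0, col=5), (row=1, col=2), (row=2, col=1), (row=3, col=0), (row=5, col=0), (row=6, col=1)  <- goal reached here
One shortest path (5 moves): (row=4, col=4) -> (row=4, col=3) -> (row=4, col=2) -> (row=4, col=1) -> (row=4, col=0) -> (row=5, col=0)

Answer: Shortest path length: 5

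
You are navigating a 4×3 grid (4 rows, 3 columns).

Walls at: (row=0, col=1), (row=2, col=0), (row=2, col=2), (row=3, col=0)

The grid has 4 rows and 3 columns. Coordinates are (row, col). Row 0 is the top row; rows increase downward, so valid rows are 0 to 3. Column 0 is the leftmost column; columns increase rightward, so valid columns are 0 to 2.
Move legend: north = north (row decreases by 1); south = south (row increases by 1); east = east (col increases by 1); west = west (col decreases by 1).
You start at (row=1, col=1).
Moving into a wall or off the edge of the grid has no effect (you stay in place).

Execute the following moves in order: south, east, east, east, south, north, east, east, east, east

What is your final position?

Answer: Final position: (row=2, col=1)

Derivation:
Start: (row=1, col=1)
  south (south): (row=1, col=1) -> (row=2, col=1)
  [×3]east (east): blocked, stay at (row=2, col=1)
  south (south): (row=2, col=1) -> (row=3, col=1)
  north (north): (row=3, col=1) -> (row=2, col=1)
  [×4]east (east): blocked, stay at (row=2, col=1)
Final: (row=2, col=1)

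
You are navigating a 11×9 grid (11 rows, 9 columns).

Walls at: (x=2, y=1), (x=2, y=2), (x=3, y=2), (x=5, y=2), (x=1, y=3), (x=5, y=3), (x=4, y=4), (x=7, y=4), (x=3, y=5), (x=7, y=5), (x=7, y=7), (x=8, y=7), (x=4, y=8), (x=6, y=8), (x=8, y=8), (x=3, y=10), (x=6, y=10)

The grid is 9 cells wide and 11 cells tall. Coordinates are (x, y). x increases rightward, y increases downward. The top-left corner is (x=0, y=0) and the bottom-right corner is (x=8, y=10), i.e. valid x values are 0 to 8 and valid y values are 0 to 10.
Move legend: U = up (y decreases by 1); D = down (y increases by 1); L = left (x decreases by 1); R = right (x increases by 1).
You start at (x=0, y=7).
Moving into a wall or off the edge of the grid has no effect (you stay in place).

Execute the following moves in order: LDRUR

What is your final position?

Start: (x=0, y=7)
  L (left): blocked, stay at (x=0, y=7)
  D (down): (x=0, y=7) -> (x=0, y=8)
  R (right): (x=0, y=8) -> (x=1, y=8)
  U (up): (x=1, y=8) -> (x=1, y=7)
  R (right): (x=1, y=7) -> (x=2, y=7)
Final: (x=2, y=7)

Answer: Final position: (x=2, y=7)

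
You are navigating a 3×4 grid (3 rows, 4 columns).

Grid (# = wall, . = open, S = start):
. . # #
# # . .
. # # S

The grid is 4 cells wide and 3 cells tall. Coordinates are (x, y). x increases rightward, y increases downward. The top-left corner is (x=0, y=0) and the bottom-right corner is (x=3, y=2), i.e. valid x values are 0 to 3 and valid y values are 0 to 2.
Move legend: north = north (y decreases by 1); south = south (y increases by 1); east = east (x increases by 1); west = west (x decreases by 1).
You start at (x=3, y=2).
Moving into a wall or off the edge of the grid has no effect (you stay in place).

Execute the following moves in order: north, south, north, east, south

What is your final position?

Answer: Final position: (x=3, y=2)

Derivation:
Start: (x=3, y=2)
  north (north): (x=3, y=2) -> (x=3, y=1)
  south (south): (x=3, y=1) -> (x=3, y=2)
  north (north): (x=3, y=2) -> (x=3, y=1)
  east (east): blocked, stay at (x=3, y=1)
  south (south): (x=3, y=1) -> (x=3, y=2)
Final: (x=3, y=2)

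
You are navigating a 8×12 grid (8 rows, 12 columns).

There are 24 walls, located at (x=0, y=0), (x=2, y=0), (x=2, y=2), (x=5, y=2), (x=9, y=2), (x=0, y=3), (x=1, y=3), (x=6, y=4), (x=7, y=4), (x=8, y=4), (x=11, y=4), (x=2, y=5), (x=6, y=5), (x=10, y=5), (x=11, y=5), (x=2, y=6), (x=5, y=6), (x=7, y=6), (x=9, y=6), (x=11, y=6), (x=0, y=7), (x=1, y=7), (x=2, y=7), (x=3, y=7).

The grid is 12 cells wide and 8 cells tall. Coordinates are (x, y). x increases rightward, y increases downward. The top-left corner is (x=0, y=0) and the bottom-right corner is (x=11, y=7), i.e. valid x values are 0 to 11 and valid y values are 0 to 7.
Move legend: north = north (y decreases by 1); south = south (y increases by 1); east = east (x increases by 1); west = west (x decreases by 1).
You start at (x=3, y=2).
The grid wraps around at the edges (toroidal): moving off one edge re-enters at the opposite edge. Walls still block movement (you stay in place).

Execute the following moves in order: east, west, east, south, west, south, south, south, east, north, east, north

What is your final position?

Start: (x=3, y=2)
  east (east): (x=3, y=2) -> (x=4, y=2)
  west (west): (x=4, y=2) -> (x=3, y=2)
  east (east): (x=3, y=2) -> (x=4, y=2)
  south (south): (x=4, y=2) -> (x=4, y=3)
  west (west): (x=4, y=3) -> (x=3, y=3)
  south (south): (x=3, y=3) -> (x=3, y=4)
  south (south): (x=3, y=4) -> (x=3, y=5)
  south (south): (x=3, y=5) -> (x=3, y=6)
  east (east): (x=3, y=6) -> (x=4, y=6)
  north (north): (x=4, y=6) -> (x=4, y=5)
  east (east): (x=4, y=5) -> (x=5, y=5)
  north (north): (x=5, y=5) -> (x=5, y=4)
Final: (x=5, y=4)

Answer: Final position: (x=5, y=4)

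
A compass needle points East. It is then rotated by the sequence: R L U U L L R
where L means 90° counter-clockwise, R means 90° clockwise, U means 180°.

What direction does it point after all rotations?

Start: East
  R (right (90° clockwise)) -> South
  L (left (90° counter-clockwise)) -> East
  U (U-turn (180°)) -> West
  U (U-turn (180°)) -> East
  L (left (90° counter-clockwise)) -> North
  L (left (90° counter-clockwise)) -> West
  R (right (90° clockwise)) -> North
Final: North

Answer: Final heading: North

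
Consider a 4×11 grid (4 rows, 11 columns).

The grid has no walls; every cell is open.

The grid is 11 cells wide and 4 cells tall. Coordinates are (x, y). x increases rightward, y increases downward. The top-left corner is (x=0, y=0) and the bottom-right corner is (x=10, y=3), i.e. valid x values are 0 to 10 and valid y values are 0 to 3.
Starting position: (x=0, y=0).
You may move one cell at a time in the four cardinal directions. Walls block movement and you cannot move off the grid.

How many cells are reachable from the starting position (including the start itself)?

Answer: Reachable cells: 44

Derivation:
BFS flood-fill from (x=0, y=0):
  Distance 0: (x=0, y=0)
  Distance 1: (x=1, y=0), (x=0, y=1)
  Distance 2: (x=2, y=0), (x=1, y=1), (x=0, y=2)
  Distance 3: (x=3, y=0), (x=2, y=1), (x=1, y=2), (x=0, y=3)
  Distance 4: (x=4, y=0), (x=3, y=1), (x=2, y=2), (x=1, y=3)
  Distance 5: (x=5, y=0), (x=4, y=1), (x=3, y=2), (x=2, y=3)
  Distance 6: (x=6, y=0), (x=5, y=1), (x=4, y=2), (x=3, y=3)
  Distance 7: (x=7, y=0), (x=6, y=1), (x=5, y=2), (x=4, y=3)
  Distance 8: (x=8, y=0), (x=7, y=1), (x=6, y=2), (x=5, y=3)
  Distance 9: (x=9, y=0), (x=8, y=1), (x=7, y=2), (x=6, y=3)
  Distance 10: (x=10, y=0), (x=9, y=1), (x=8, y=2), (x=7, y=3)
  Distance 11: (x=10, y=1), (x=9, y=2), (x=8, y=3)
  Distance 12: (x=10, y=2), (x=9, y=3)
  Distance 13: (x=10, y=3)
Total reachable: 44 (grid has 44 open cells total)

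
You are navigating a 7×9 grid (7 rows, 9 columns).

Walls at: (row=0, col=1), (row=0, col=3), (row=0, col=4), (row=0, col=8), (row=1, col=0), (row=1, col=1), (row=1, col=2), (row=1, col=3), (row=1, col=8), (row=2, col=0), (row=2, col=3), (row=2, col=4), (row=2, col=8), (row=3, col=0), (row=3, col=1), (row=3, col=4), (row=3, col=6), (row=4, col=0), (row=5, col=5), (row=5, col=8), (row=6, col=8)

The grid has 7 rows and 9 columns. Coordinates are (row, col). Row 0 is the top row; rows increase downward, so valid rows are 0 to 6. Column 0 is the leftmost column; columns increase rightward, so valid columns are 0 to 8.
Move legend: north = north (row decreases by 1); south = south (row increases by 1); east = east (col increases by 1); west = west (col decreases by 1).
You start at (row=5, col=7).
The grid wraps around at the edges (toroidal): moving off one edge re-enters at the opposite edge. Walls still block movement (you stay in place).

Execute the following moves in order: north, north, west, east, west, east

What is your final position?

Answer: Final position: (row=3, col=8)

Derivation:
Start: (row=5, col=7)
  north (north): (row=5, col=7) -> (row=4, col=7)
  north (north): (row=4, col=7) -> (row=3, col=7)
  west (west): blocked, stay at (row=3, col=7)
  east (east): (row=3, col=7) -> (row=3, col=8)
  west (west): (row=3, col=8) -> (row=3, col=7)
  east (east): (row=3, col=7) -> (row=3, col=8)
Final: (row=3, col=8)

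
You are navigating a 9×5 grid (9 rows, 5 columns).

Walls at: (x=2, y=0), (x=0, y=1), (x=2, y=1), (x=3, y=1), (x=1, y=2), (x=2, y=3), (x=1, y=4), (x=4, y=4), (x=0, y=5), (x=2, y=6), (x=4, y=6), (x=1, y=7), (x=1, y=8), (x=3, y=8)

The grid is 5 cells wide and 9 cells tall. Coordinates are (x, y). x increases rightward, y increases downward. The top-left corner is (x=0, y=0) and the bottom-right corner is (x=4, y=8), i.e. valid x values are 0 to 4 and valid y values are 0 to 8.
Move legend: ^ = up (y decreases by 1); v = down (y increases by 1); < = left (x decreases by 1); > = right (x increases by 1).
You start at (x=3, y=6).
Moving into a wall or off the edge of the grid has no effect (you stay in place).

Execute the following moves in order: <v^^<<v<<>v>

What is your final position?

Start: (x=3, y=6)
  < (left): blocked, stay at (x=3, y=6)
  v (down): (x=3, y=6) -> (x=3, y=7)
  ^ (up): (x=3, y=7) -> (x=3, y=6)
  ^ (up): (x=3, y=6) -> (x=3, y=5)
  < (left): (x=3, y=5) -> (x=2, y=5)
  < (left): (x=2, y=5) -> (x=1, y=5)
  v (down): (x=1, y=5) -> (x=1, y=6)
  < (left): (x=1, y=6) -> (x=0, y=6)
  < (left): blocked, stay at (x=0, y=6)
  > (right): (x=0, y=6) -> (x=1, y=6)
  v (down): blocked, stay at (x=1, y=6)
  > (right): blocked, stay at (x=1, y=6)
Final: (x=1, y=6)

Answer: Final position: (x=1, y=6)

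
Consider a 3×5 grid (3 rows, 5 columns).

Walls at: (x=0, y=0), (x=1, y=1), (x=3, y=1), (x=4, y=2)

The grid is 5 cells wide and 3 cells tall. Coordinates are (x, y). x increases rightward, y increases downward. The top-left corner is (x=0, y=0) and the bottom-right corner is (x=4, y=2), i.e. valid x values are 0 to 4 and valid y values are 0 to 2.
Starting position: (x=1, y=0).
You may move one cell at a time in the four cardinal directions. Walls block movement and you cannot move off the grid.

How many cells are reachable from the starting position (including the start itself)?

Answer: Reachable cells: 11

Derivation:
BFS flood-fill from (x=1, y=0):
  Distance 0: (x=1, y=0)
  Distance 1: (x=2, y=0)
  Distance 2: (x=3, y=0), (x=2, y=1)
  Distance 3: (x=4, y=0), (x=2, y=2)
  Distance 4: (x=4, y=1), (x=1, y=2), (x=3, y=2)
  Distance 5: (x=0, y=2)
  Distance 6: (x=0, y=1)
Total reachable: 11 (grid has 11 open cells total)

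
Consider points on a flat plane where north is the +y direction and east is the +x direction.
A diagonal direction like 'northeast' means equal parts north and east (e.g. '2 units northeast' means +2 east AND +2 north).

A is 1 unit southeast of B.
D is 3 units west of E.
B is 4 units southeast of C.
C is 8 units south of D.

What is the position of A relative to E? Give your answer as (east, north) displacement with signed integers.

Answer: A is at (east=2, north=-13) relative to E.

Derivation:
Place E at the origin (east=0, north=0).
  D is 3 units west of E: delta (east=-3, north=+0); D at (east=-3, north=0).
  C is 8 units south of D: delta (east=+0, north=-8); C at (east=-3, north=-8).
  B is 4 units southeast of C: delta (east=+4, north=-4); B at (east=1, north=-12).
  A is 1 unit southeast of B: delta (east=+1, north=-1); A at (east=2, north=-13).
Therefore A relative to E: (east=2, north=-13).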